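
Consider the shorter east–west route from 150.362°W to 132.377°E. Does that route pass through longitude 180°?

Yes

Naïve |132.377 − -150.362| = 282.739° > 180°, so the shorter arc goes the other way round — across 180°.
Signed shortest Δλ = ((132.377 − -150.362 + 180) mod 360) − 180 = -77.261°.
Going west by 77.261° from -150.362° passes through 180° before reaching +132.377°.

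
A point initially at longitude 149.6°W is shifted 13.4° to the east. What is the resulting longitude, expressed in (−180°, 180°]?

Start at -149.6°; shift +13.4° → -136.2°.
-136.2° already lies in (−180°, 180°].

136.2°W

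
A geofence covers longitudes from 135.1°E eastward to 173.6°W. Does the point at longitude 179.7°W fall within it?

Yes

Band width going east from +135.1° to -173.6°: ((-173.6 − 135.1) mod 360) = 51.3°.
Offset of -179.7° east of the west edge: ((-179.7 − 135.1) mod 360) = 45.2°.
45.2° ≤ 51.3° ⇒ inside.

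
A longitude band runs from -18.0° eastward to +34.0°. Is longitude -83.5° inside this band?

No

Band width going east from -18.0° to +34.0°: ((34.0 − -18.0) mod 360) = 52.0°.
Offset of -83.5° east of the west edge: ((-83.5 − -18.0) mod 360) = 294.5°.
294.5° > 52.0° ⇒ outside.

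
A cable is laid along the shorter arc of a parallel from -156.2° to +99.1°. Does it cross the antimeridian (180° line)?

Yes

Naïve |99.1 − -156.2| = 255.3° > 180°, so the shorter arc goes the other way round — across 180°.
Signed shortest Δλ = ((99.1 − -156.2 + 180) mod 360) − 180 = -104.7°.
Going west by 104.7° from -156.2° passes through 180° before reaching +99.1°.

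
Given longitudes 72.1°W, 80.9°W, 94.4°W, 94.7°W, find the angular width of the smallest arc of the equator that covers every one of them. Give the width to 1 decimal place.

22.6°

Sort the longitudes: -94.7°, -94.4°, -80.9°, -72.1°.
Eastward gaps between consecutive values (wrapping around): 0.3°, 13.5°, 8.8°, 337.4°.
Largest gap = 337.4° ⇒ minimal covering band is its complement: 360° − 337.4° = 22.6°.
Band runs from -94.7° eastward to -72.1°.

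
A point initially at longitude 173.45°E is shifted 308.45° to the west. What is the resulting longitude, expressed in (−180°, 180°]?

Start at +173.45°; shift −308.45° → -135.00°.
-135.00° already lies in (−180°, 180°].

135.00°W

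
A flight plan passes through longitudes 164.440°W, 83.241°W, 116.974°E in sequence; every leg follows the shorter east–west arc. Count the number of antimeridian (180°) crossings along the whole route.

1

Leg 1: -164.440° → -83.241°, shortest Δλ = 81.199° (east) — does not cross 180°.
Leg 2: -83.241° → +116.974°, shortest Δλ = -159.785° (west) — crosses 180°.
Total crossings: 1.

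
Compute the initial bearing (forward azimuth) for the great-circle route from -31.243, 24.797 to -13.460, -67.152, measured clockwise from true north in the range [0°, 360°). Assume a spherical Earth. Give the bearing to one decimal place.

257.5°

Δλ = -67.152 − 24.797 = -91.949°.
θ = atan2( sin Δλ · cos φ₂ , cos φ₁ · sin φ₂ − sin φ₁ · cos φ₂ · cos Δλ )
  = atan2(-0.97197, -0.21616) = -102.538° → normalised to [0°, 360°): 257.462°.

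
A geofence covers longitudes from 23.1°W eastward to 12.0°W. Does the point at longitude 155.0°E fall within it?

No

Band width going east from -23.1° to -12.0°: ((-12.0 − -23.1) mod 360) = 11.1°.
Offset of +155.0° east of the west edge: ((155.0 − -23.1) mod 360) = 178.1°.
178.1° > 11.1° ⇒ outside.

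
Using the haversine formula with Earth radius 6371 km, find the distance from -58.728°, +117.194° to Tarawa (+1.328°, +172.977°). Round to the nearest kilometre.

Δλ = 172.977 − 117.194 = 55.783°.
Δφ = 1.328 − -58.728 = 60.056°.
a = sin²(Δφ/2) + cos φ₁ · cos φ₂ · sin²(Δλ/2) = 0.363991.
c = 2·atan2(√a, √(1−a)) = 1.29531 rad → d = 6371·c ≈ 8252.40 km.

8252 km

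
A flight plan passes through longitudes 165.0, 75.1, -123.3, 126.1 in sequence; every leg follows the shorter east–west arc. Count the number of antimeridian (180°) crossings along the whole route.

2

Leg 1: +165.0° → +75.1°, shortest Δλ = -89.9° (west) — does not cross 180°.
Leg 2: +75.1° → -123.3°, shortest Δλ = 161.6° (east) — crosses 180°.
Leg 3: -123.3° → +126.1°, shortest Δλ = -110.6° (west) — crosses 180°.
Total crossings: 2.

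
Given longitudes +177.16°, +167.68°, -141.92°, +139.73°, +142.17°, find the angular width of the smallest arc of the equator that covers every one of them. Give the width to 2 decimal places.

Sort the longitudes: -141.92°, +139.73°, +142.17°, +167.68°, +177.16°.
Eastward gaps between consecutive values (wrapping around): 281.65°, 2.44°, 25.51°, 9.48°, 40.92°.
Largest gap = 281.65° ⇒ minimal covering band is its complement: 360° − 281.65° = 78.35°.
Band runs from +139.73° eastward to -141.92°, crossing the antimeridian.

78.35°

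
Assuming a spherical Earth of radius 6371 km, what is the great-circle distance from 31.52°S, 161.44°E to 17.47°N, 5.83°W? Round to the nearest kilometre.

17994 km

Δλ = -5.83 − 161.44 = -167.27°.
Δφ = 17.47 − -31.52 = 48.99°.
a = sin²(Δφ/2) + cos φ₁ · cos φ₂ · sin²(Δλ/2) = 0.975048.
c = 2·atan2(√a, √(1−a)) = 2.82434 rad → d = 6371·c ≈ 17993.88 km.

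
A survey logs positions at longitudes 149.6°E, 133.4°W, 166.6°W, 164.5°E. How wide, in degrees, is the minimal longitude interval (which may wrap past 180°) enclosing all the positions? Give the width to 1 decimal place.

77.0°

Sort the longitudes: -166.6°, -133.4°, +149.6°, +164.5°.
Eastward gaps between consecutive values (wrapping around): 33.2°, 283.0°, 14.9°, 28.9°.
Largest gap = 283.0° ⇒ minimal covering band is its complement: 360° − 283.0° = 77.0°.
Band runs from +149.6° eastward to -133.4°, crossing the antimeridian.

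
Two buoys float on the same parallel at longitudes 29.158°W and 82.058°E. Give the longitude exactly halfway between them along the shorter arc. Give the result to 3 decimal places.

Signed shortest Δλ from -29.158° to +82.058° is +111.216°.
Midpoint longitude = -29.158° + (+111.216°)/2 = -29.158° + 55.608° = +26.450°.

26.450°E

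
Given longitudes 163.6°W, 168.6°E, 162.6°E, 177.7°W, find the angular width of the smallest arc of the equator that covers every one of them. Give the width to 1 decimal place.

33.8°

Sort the longitudes: -177.7°, -163.6°, +162.6°, +168.6°.
Eastward gaps between consecutive values (wrapping around): 14.1°, 326.2°, 6.0°, 13.7°.
Largest gap = 326.2° ⇒ minimal covering band is its complement: 360° − 326.2° = 33.8°.
Band runs from +162.6° eastward to -163.6°, crossing the antimeridian.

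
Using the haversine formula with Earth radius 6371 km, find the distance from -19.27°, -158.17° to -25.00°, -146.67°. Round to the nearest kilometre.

Δλ = -146.67 − -158.17 = 11.50°.
Δφ = -25.00 − -19.27 = -5.73°.
a = sin²(Δφ/2) + cos φ₁ · cos φ₂ · sin²(Δλ/2) = 0.011086.
c = 2·atan2(√a, √(1−a)) = 0.21097 rad → d = 6371·c ≈ 1344.09 km.

1344 km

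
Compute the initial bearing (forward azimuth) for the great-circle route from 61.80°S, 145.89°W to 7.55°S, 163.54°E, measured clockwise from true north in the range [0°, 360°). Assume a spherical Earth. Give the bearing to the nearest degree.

303°

Δλ = 163.54 − -145.89 = 309.43°; wrapped into (−180°, 180°]: -50.57°.
θ = atan2( sin Δλ · cos φ₂ , cos φ₁ · sin φ₂ − sin φ₁ · cos φ₂ · cos Δλ )
  = atan2(-0.76570, 0.49280) = -57.235° → normalised to [0°, 360°): 302.765°.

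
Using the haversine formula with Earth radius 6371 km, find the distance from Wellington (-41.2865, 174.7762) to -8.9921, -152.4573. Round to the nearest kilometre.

Δλ = -152.4573 − 174.7762 = -327.2335°; wrapped into (−180°, 180°]: 32.7665°.
Δφ = -8.9921 − -41.2865 = 32.2944°.
a = sin²(Δφ/2) + cos φ₁ · cos φ₂ · sin²(Δλ/2) = 0.136390.
c = 2·atan2(√a, √(1−a)) = 0.75653 rad → d = 6371·c ≈ 4819.87 km.

4820 km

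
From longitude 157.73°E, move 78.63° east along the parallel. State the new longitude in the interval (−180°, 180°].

123.64°W

Start at +157.73°; shift +78.63° → +236.36°.
+236.36° lies outside (−180°, 180°]; subtract 360° → -123.64°.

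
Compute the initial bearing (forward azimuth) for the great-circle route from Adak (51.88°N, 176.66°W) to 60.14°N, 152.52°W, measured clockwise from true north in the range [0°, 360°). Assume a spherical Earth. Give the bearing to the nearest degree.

49°

Δλ = -152.52 − -176.66 = 24.14°.
θ = atan2( sin Δλ · cos φ₂ , cos φ₁ · sin φ₂ − sin φ₁ · cos φ₂ · cos Δλ )
  = atan2(0.20362, 0.17792) = 48.853° → normalised to [0°, 360°): 48.853°.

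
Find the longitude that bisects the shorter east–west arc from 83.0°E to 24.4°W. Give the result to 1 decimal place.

Signed shortest Δλ from +83.0° to -24.4° is -107.4°.
Midpoint longitude = +83.0° + (-107.4°)/2 = +83.0° − 53.7° = +29.3°.

29.3°E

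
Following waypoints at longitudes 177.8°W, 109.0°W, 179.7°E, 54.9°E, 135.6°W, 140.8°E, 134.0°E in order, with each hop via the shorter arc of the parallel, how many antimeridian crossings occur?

3

Leg 1: -177.8° → -109.0°, shortest Δλ = 68.8° (east) — does not cross 180°.
Leg 2: -109.0° → +179.7°, shortest Δλ = -71.3° (west) — crosses 180°.
Leg 3: +179.7° → +54.9°, shortest Δλ = -124.8° (west) — does not cross 180°.
Leg 4: +54.9° → -135.6°, shortest Δλ = 169.5° (east) — crosses 180°.
Leg 5: -135.6° → +140.8°, shortest Δλ = -83.6° (west) — crosses 180°.
Leg 6: +140.8° → +134.0°, shortest Δλ = -6.8° (west) — does not cross 180°.
Total crossings: 3.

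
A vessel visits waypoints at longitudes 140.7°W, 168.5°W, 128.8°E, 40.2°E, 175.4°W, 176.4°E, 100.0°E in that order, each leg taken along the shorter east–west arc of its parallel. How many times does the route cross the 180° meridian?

Leg 1: -140.7° → -168.5°, shortest Δλ = -27.8° (west) — does not cross 180°.
Leg 2: -168.5° → +128.8°, shortest Δλ = -62.7° (west) — crosses 180°.
Leg 3: +128.8° → +40.2°, shortest Δλ = -88.6° (west) — does not cross 180°.
Leg 4: +40.2° → -175.4°, shortest Δλ = 144.4° (east) — crosses 180°.
Leg 5: -175.4° → +176.4°, shortest Δλ = -8.2° (west) — crosses 180°.
Leg 6: +176.4° → +100.0°, shortest Δλ = -76.4° (west) — does not cross 180°.
Total crossings: 3.

3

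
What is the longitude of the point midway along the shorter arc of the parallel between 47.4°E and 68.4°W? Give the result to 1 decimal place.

10.5°W

Signed shortest Δλ from +47.4° to -68.4° is -115.8°.
Midpoint longitude = +47.4° + (-115.8°)/2 = +47.4° − 57.9° = -10.5°.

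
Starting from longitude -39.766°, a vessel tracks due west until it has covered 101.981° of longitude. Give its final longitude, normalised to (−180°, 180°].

-141.747°

Start at -39.766°; shift −101.981° → -141.747°.
-141.747° already lies in (−180°, 180°].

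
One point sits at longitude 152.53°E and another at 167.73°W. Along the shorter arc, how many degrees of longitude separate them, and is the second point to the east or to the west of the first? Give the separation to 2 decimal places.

Raw difference: -167.73 − 152.53 = -320.26°.
Normalise into (−180°, 180°]: -320.26° + 360° = 39.74°.
Positive ⇒ the second point lies to the east; separation 39.74°.

39.74° east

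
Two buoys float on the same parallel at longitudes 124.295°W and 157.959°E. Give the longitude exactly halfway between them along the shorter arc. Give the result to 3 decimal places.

Signed shortest Δλ from -124.295° to +157.959° is -77.746°.
Midpoint longitude = -124.295° + (-77.746°)/2 = -124.295° − 38.873° = -163.168°.
(The naïve average (-124.295 + +157.959)/2 = 16.832° is on the wrong side of the globe.)

163.168°W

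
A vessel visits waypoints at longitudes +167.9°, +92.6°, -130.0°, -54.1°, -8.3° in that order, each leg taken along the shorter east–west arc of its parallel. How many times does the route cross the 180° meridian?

1

Leg 1: +167.9° → +92.6°, shortest Δλ = -75.3° (west) — does not cross 180°.
Leg 2: +92.6° → -130.0°, shortest Δλ = 137.4° (east) — crosses 180°.
Leg 3: -130.0° → -54.1°, shortest Δλ = 75.9° (east) — does not cross 180°.
Leg 4: -54.1° → -8.3°, shortest Δλ = 45.8° (east) — does not cross 180°.
Total crossings: 1.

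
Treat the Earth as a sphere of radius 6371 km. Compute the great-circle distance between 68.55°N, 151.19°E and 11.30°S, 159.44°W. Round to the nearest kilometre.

9682 km

Δλ = -159.44 − 151.19 = -310.63°; wrapped into (−180°, 180°]: 49.37°.
Δφ = -11.30 − 68.55 = -79.85°.
a = sin²(Δφ/2) + cos φ₁ · cos φ₂ · sin²(Δλ/2) = 0.474432.
c = 2·atan2(√a, √(1−a)) = 1.51964 rad → d = 6371·c ≈ 9681.61 km.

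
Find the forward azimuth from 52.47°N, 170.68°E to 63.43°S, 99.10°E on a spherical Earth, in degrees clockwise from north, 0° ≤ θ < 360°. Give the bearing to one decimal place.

212.9°

Δλ = 99.10 − 170.68 = -71.58°.
θ = atan2( sin Δλ · cos φ₂ , cos φ₁ · sin φ₂ − sin φ₁ · cos φ₂ · cos Δλ )
  = atan2(-0.42437, -0.65692) = -147.137° → normalised to [0°, 360°): 212.863°.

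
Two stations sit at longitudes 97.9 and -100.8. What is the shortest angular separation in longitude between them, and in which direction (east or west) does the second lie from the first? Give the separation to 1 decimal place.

161.3° east

Raw difference: -100.8 − 97.9 = -198.7°.
Normalise into (−180°, 180°]: -198.7° + 360° = 161.3°.
Positive ⇒ the second point lies to the east; separation 161.3°.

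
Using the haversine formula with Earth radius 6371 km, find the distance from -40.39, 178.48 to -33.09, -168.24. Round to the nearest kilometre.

Δλ = -168.24 − 178.48 = -346.72°; wrapped into (−180°, 180°]: 13.28°.
Δφ = -33.09 − -40.39 = 7.30°.
a = sin²(Δφ/2) + cos φ₁ · cos φ₂ · sin²(Δλ/2) = 0.012585.
c = 2·atan2(√a, √(1−a)) = 0.22484 rad → d = 6371·c ≈ 1432.44 km.

1432 km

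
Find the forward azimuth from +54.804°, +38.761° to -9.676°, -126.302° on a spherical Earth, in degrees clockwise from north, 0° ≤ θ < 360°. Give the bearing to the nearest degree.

Δλ = -126.302 − 38.761 = -165.063°.
θ = atan2( sin Δλ · cos φ₂ , cos φ₁ · sin φ₂ − sin φ₁ · cos φ₂ · cos Δλ )
  = atan2(-0.25409, 0.68146) = -20.448° → normalised to [0°, 360°): 339.552°.

340°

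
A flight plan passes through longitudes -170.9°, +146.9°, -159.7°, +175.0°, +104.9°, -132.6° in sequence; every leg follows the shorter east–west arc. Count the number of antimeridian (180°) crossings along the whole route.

4

Leg 1: -170.9° → +146.9°, shortest Δλ = -42.2° (west) — crosses 180°.
Leg 2: +146.9° → -159.7°, shortest Δλ = 53.4° (east) — crosses 180°.
Leg 3: -159.7° → +175.0°, shortest Δλ = -25.3° (west) — crosses 180°.
Leg 4: +175.0° → +104.9°, shortest Δλ = -70.1° (west) — does not cross 180°.
Leg 5: +104.9° → -132.6°, shortest Δλ = 122.5° (east) — crosses 180°.
Total crossings: 4.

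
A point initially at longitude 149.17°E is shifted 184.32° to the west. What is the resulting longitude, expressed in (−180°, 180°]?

Start at +149.17°; shift −184.32° → -35.15°.
-35.15° already lies in (−180°, 180°].

35.15°W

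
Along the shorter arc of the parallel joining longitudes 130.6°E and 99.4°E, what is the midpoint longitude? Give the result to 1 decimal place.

115.0°E

Signed shortest Δλ from +130.6° to +99.4° is -31.2°.
Midpoint longitude = +130.6° + (-31.2°)/2 = +130.6° − 15.6° = +115.0°.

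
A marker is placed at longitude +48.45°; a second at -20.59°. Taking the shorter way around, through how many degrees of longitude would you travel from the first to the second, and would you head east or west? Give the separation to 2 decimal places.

Raw difference: -20.59 − 48.45 = -69.04°.
Normalise into (−180°, 180°]: -69.04° stays -69.04°.
Negative ⇒ the second point lies to the west; separation 69.04°.

69.04° west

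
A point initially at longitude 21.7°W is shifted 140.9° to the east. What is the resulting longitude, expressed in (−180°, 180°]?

119.2°E

Start at -21.7°; shift +140.9° → +119.2°.
+119.2° already lies in (−180°, 180°].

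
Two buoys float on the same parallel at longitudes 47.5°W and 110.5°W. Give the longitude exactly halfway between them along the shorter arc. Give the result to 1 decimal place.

Signed shortest Δλ from -47.5° to -110.5° is -63.0°.
Midpoint longitude = -47.5° + (-63.0°)/2 = -47.5° − 31.5° = -79.0°.

79.0°W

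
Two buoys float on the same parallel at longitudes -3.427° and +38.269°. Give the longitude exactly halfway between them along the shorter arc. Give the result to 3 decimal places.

Signed shortest Δλ from -3.427° to +38.269° is +41.696°.
Midpoint longitude = -3.427° + (+41.696°)/2 = -3.427° + 20.848° = +17.421°.

+17.421°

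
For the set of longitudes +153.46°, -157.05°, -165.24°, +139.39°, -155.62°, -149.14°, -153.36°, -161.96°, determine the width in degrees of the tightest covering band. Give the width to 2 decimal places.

71.47°

Sort the longitudes: -165.24°, -161.96°, -157.05°, -155.62°, -153.36°, -149.14°, +139.39°, +153.46°.
Eastward gaps between consecutive values (wrapping around): 3.28°, 4.91°, 1.43°, 2.26°, 4.22°, 288.53°, 14.07°, 41.30°.
Largest gap = 288.53° ⇒ minimal covering band is its complement: 360° − 288.53° = 71.47°.
Band runs from +139.39° eastward to -149.14°, crossing the antimeridian.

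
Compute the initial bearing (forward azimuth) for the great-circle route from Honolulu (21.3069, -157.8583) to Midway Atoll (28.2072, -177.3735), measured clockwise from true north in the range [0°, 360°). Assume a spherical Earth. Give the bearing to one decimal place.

Δλ = -177.3735 − -157.8583 = -19.5152°.
θ = atan2( sin Δλ · cos φ₂ , cos φ₁ · sin φ₂ − sin φ₁ · cos φ₂ · cos Δλ )
  = atan2(-0.29439, 0.13854) = -64.798° → normalised to [0°, 360°): 295.202°.

295.2°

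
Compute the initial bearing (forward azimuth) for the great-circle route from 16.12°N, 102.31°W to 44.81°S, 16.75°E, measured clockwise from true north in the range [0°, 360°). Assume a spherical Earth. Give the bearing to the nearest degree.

Δλ = 16.75 − -102.31 = 119.06°.
θ = atan2( sin Δλ · cos φ₂ , cos φ₁ · sin φ₂ − sin φ₁ · cos φ₂ · cos Δλ )
  = atan2(0.62014, -0.58137) = 133.152° → normalised to [0°, 360°): 133.152°.

133°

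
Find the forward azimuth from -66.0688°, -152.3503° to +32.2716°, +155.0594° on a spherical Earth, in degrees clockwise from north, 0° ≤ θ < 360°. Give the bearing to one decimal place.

315.6°

Δλ = 155.0594 − -152.3503 = 307.4097°; wrapped into (−180°, 180°]: -52.5903°.
θ = atan2( sin Δλ · cos φ₂ , cos φ₁ · sin φ₂ − sin φ₁ · cos φ₂ · cos Δλ )
  = atan2(-0.67161, 0.68609) = -44.389° → normalised to [0°, 360°): 315.611°.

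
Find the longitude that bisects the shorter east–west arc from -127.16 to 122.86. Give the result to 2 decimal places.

Signed shortest Δλ from -127.16° to +122.86° is -109.98°.
Midpoint longitude = -127.16° + (-109.98°)/2 = -127.16° − 54.99° = -182.15°.
Normalise into (−180°, 180°]: +177.85°.
(The naïve average (-127.16 + +122.86)/2 = -2.15° is on the wrong side of the globe.)

+177.85°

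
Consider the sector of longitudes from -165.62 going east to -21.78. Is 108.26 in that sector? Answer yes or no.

Band width going east from -165.62° to -21.78°: ((-21.78 − -165.62) mod 360) = 143.84°.
Offset of +108.26° east of the west edge: ((108.26 − -165.62) mod 360) = 273.88°.
273.88° > 143.84° ⇒ outside.

No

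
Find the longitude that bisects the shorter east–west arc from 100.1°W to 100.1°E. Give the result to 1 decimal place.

180.0°E

Signed shortest Δλ from -100.1° to +100.1° is -159.8°.
Midpoint longitude = -100.1° + (-159.8°)/2 = -100.1° − 79.9° = -180.0°.
Normalise into (−180°, 180°]: +180.0°.
(The naïve average (-100.1 + +100.1)/2 = 0.0° is on the wrong side of the globe.)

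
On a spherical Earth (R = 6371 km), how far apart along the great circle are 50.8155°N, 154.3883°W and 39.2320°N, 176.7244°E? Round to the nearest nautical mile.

1396 nmi

Δλ = 176.7244 − -154.3883 = 331.1127°; wrapped into (−180°, 180°]: -28.8873°.
Δφ = 39.2320 − 50.8155 = -11.5835°.
a = sin²(Δφ/2) + cos φ₁ · cos φ₂ · sin²(Δλ/2) = 0.040631.
c = 2·atan2(√a, √(1−a)) = 0.40592 rad → d = 6371·c ≈ 2586.15 km ≈ 1396.41 nmi.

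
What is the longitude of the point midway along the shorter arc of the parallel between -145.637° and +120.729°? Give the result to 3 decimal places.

Signed shortest Δλ from -145.637° to +120.729° is -93.634°.
Midpoint longitude = -145.637° + (-93.634°)/2 = -145.637° − 46.817° = -192.454°.
Normalise into (−180°, 180°]: +167.546°.
(The naïve average (-145.637 + +120.729)/2 = -12.454° is on the wrong side of the globe.)

+167.546°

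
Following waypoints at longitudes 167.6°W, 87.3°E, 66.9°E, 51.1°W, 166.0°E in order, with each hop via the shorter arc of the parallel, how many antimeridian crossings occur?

Leg 1: -167.6° → +87.3°, shortest Δλ = -105.1° (west) — crosses 180°.
Leg 2: +87.3° → +66.9°, shortest Δλ = -20.4° (west) — does not cross 180°.
Leg 3: +66.9° → -51.1°, shortest Δλ = -118.0° (west) — does not cross 180°.
Leg 4: -51.1° → +166.0°, shortest Δλ = -142.9° (west) — crosses 180°.
Total crossings: 2.

2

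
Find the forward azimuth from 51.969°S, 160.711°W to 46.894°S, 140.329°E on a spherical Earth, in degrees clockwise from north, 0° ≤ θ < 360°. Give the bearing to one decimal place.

253.6°

Δλ = 140.329 − -160.711 = 301.040°; wrapped into (−180°, 180°]: -58.960°.
θ = atan2( sin Δλ · cos φ₂ , cos φ₁ · sin φ₂ − sin φ₁ · cos φ₂ · cos Δλ )
  = atan2(-0.58550, -0.17225) = -106.394° → normalised to [0°, 360°): 253.606°.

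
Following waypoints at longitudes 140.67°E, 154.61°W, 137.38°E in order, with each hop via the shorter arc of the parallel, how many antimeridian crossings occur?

2

Leg 1: +140.67° → -154.61°, shortest Δλ = 64.72° (east) — crosses 180°.
Leg 2: -154.61° → +137.38°, shortest Δλ = -68.01° (west) — crosses 180°.
Total crossings: 2.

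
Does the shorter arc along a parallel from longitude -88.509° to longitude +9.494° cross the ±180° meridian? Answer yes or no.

Signed shortest Δλ = ((9.494 − -88.509 + 180) mod 360) − 180 = 98.003°.
Going east by 98.003° from -88.509° reaches +9.494° without touching 180°.

No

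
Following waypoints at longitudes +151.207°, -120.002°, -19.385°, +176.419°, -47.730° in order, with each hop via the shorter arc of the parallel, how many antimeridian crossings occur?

3

Leg 1: +151.207° → -120.002°, shortest Δλ = 88.791° (east) — crosses 180°.
Leg 2: -120.002° → -19.385°, shortest Δλ = 100.617° (east) — does not cross 180°.
Leg 3: -19.385° → +176.419°, shortest Δλ = -164.196° (west) — crosses 180°.
Leg 4: +176.419° → -47.730°, shortest Δλ = 135.851° (east) — crosses 180°.
Total crossings: 3.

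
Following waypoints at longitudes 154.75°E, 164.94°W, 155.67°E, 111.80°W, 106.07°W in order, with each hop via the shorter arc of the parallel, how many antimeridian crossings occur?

3

Leg 1: +154.75° → -164.94°, shortest Δλ = 40.31° (east) — crosses 180°.
Leg 2: -164.94° → +155.67°, shortest Δλ = -39.39° (west) — crosses 180°.
Leg 3: +155.67° → -111.80°, shortest Δλ = 92.53° (east) — crosses 180°.
Leg 4: -111.80° → -106.07°, shortest Δλ = 5.73° (east) — does not cross 180°.
Total crossings: 3.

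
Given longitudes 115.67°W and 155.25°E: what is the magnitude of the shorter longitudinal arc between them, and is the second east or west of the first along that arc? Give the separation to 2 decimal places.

89.08° west

Raw difference: 155.25 − -115.67 = 270.92°.
Normalise into (−180°, 180°]: 270.92° − 360° = -89.08°.
Negative ⇒ the second point lies to the west; separation 89.08°.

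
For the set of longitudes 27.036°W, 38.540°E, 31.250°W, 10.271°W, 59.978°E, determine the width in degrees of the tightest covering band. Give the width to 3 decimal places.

Sort the longitudes: -31.250°, -27.036°, -10.271°, +38.540°, +59.978°.
Eastward gaps between consecutive values (wrapping around): 4.214°, 16.765°, 48.811°, 21.438°, 268.772°.
Largest gap = 268.772° ⇒ minimal covering band is its complement: 360° − 268.772° = 91.228°.
Band runs from -31.250° eastward to +59.978°.

91.228°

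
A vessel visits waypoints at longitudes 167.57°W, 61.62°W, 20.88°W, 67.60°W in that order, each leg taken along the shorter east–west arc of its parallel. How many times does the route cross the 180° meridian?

0

Leg 1: -167.57° → -61.62°, shortest Δλ = 105.95° (east) — does not cross 180°.
Leg 2: -61.62° → -20.88°, shortest Δλ = 40.74° (east) — does not cross 180°.
Leg 3: -20.88° → -67.60°, shortest Δλ = -46.72° (west) — does not cross 180°.
Total crossings: 0.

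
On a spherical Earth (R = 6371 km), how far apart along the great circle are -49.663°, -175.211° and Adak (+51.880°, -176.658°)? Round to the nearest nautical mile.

6097 nmi

Δλ = -176.658 − -175.211 = -1.447°.
Δφ = 51.880 − -49.663 = 101.543°.
a = sin²(Δφ/2) + cos φ₁ · cos φ₂ · sin²(Δλ/2) = 0.600115.
c = 2·atan2(√a, √(1−a)) = 1.77239 rad → d = 6371·c ≈ 11291.89 km ≈ 6097.14 nmi.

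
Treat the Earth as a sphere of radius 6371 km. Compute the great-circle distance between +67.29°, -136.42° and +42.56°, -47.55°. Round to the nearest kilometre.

5669 km

Δλ = -47.55 − -136.42 = 88.87°.
Δφ = 42.56 − 67.29 = -24.73°.
a = sin²(Δφ/2) + cos φ₁ · cos φ₂ · sin²(Δλ/2) = 0.185234.
c = 2·atan2(√a, √(1−a)) = 0.88985 rad → d = 6371·c ≈ 5669.21 km.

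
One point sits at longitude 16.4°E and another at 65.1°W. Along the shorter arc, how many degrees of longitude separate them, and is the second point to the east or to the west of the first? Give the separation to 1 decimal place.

81.5° west

Raw difference: -65.1 − 16.4 = -81.5°.
Normalise into (−180°, 180°]: -81.5° stays -81.5°.
Negative ⇒ the second point lies to the west; separation 81.5°.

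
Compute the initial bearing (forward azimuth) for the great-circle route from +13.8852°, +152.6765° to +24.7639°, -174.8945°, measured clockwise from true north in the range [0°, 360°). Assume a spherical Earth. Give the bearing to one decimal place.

65.4°

Δλ = -174.8945 − 152.6765 = -327.5710°; wrapped into (−180°, 180°]: 32.4290°.
θ = atan2( sin Δλ · cos φ₂ , cos φ₁ · sin φ₂ − sin φ₁ · cos φ₂ · cos Δλ )
  = atan2(0.48694, 0.22271) = 65.422° → normalised to [0°, 360°): 65.422°.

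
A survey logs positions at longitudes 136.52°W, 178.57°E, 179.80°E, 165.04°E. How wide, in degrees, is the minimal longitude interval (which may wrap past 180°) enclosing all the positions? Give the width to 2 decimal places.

Sort the longitudes: -136.52°, +165.04°, +178.57°, +179.80°.
Eastward gaps between consecutive values (wrapping around): 301.56°, 13.53°, 1.23°, 43.68°.
Largest gap = 301.56° ⇒ minimal covering band is its complement: 360° − 301.56° = 58.44°.
Band runs from +165.04° eastward to -136.52°, crossing the antimeridian.

58.44°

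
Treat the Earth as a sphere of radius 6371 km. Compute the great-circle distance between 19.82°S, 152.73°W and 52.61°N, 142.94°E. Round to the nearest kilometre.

10147 km

Δλ = 142.94 − -152.73 = 295.67°; wrapped into (−180°, 180°]: -64.33°.
Δφ = 52.61 − -19.82 = 72.43°.
a = sin²(Δφ/2) + cos φ₁ · cos φ₂ · sin²(Δλ/2) = 0.510965.
c = 2·atan2(√a, √(1−a)) = 1.59273 rad → d = 6371·c ≈ 10147.27 km.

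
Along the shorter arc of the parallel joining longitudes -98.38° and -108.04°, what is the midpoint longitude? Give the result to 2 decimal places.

Signed shortest Δλ from -98.38° to -108.04° is -9.66°.
Midpoint longitude = -98.38° + (-9.66°)/2 = -98.38° − 4.83° = -103.21°.

-103.21°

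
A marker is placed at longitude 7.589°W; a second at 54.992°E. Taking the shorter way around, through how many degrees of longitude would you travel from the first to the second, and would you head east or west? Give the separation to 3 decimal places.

Raw difference: 54.992 − -7.589 = 62.581°.
Normalise into (−180°, 180°]: 62.581° stays 62.581°.
Positive ⇒ the second point lies to the east; separation 62.581°.

62.581° east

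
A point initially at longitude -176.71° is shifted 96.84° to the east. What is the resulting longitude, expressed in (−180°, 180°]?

Start at -176.71°; shift +96.84° → -79.87°.
-79.87° already lies in (−180°, 180°].

-79.87°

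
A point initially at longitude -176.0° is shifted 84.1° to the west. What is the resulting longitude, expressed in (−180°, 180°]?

+99.9°

Start at -176.0°; shift −84.1° → -260.1°.
-260.1° lies outside (−180°, 180°]; add 360° → +99.9°.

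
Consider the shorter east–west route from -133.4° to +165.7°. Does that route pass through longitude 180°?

Naïve |165.7 − -133.4| = 299.1° > 180°, so the shorter arc goes the other way round — across 180°.
Signed shortest Δλ = ((165.7 − -133.4 + 180) mod 360) − 180 = -60.9°.
Going west by 60.9° from -133.4° passes through 180° before reaching +165.7°.

Yes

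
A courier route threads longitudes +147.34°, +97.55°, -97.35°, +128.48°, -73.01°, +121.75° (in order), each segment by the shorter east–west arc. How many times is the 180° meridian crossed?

4

Leg 1: +147.34° → +97.55°, shortest Δλ = -49.79° (west) — does not cross 180°.
Leg 2: +97.55° → -97.35°, shortest Δλ = 165.1° (east) — crosses 180°.
Leg 3: -97.35° → +128.48°, shortest Δλ = -134.17° (west) — crosses 180°.
Leg 4: +128.48° → -73.01°, shortest Δλ = 158.51° (east) — crosses 180°.
Leg 5: -73.01° → +121.75°, shortest Δλ = -165.24° (west) — crosses 180°.
Total crossings: 4.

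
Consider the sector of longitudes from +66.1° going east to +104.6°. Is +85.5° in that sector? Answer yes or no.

Band width going east from +66.1° to +104.6°: ((104.6 − 66.1) mod 360) = 38.5°.
Offset of +85.5° east of the west edge: ((85.5 − 66.1) mod 360) = 19.4°.
19.4° ≤ 38.5° ⇒ inside.

Yes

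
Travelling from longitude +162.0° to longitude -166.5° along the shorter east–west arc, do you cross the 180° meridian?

Yes

Naïve |-166.5 − 162.0| = 328.5° > 180°, so the shorter arc goes the other way round — across 180°.
Signed shortest Δλ = ((-166.5 − 162.0 + 180) mod 360) − 180 = 31.5°.
Going east by 31.5° from +162.0° passes through 180° before reaching -166.5°.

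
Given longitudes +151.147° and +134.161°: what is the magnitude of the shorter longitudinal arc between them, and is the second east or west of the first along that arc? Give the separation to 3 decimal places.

Raw difference: 134.161 − 151.147 = -16.986°.
Normalise into (−180°, 180°]: -16.986° stays -16.986°.
Negative ⇒ the second point lies to the west; separation 16.986°.

16.986° west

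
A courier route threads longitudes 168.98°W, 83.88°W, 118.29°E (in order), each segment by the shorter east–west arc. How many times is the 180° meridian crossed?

Leg 1: -168.98° → -83.88°, shortest Δλ = 85.1° (east) — does not cross 180°.
Leg 2: -83.88° → +118.29°, shortest Δλ = -157.83° (west) — crosses 180°.
Total crossings: 1.

1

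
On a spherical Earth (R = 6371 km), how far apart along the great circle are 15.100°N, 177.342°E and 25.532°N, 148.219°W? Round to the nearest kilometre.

Δλ = -148.219 − 177.342 = -325.561°; wrapped into (−180°, 180°]: 34.439°.
Δφ = 25.532 − 15.100 = 10.432°.
a = sin²(Δφ/2) + cos φ₁ · cos φ₂ · sin²(Δλ/2) = 0.084612.
c = 2·atan2(√a, √(1−a)) = 0.59030 rad → d = 6371·c ≈ 3760.77 km.

3761 km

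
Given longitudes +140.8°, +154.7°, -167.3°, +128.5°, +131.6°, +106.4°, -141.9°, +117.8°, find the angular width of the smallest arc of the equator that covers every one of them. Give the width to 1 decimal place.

Sort the longitudes: -167.3°, -141.9°, +106.4°, +117.8°, +128.5°, +131.6°, +140.8°, +154.7°.
Eastward gaps between consecutive values (wrapping around): 25.4°, 248.3°, 11.4°, 10.7°, 3.1°, 9.2°, 13.9°, 38.0°.
Largest gap = 248.3° ⇒ minimal covering band is its complement: 360° − 248.3° = 111.7°.
Band runs from +106.4° eastward to -141.9°, crossing the antimeridian.

111.7°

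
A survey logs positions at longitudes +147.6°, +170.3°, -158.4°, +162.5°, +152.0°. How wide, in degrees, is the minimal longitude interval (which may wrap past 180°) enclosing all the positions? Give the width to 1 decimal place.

Sort the longitudes: -158.4°, +147.6°, +152.0°, +162.5°, +170.3°.
Eastward gaps between consecutive values (wrapping around): 306.0°, 4.4°, 10.5°, 7.8°, 31.3°.
Largest gap = 306.0° ⇒ minimal covering band is its complement: 360° − 306.0° = 54.0°.
Band runs from +147.6° eastward to -158.4°, crossing the antimeridian.

54.0°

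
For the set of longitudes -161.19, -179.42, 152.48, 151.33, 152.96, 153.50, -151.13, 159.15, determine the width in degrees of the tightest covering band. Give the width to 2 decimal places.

57.54°

Sort the longitudes: -179.42°, -161.19°, -151.13°, +151.33°, +152.48°, +152.96°, +153.50°, +159.15°.
Eastward gaps between consecutive values (wrapping around): 18.23°, 10.06°, 302.46°, 1.15°, 0.48°, 0.54°, 5.65°, 21.43°.
Largest gap = 302.46° ⇒ minimal covering band is its complement: 360° − 302.46° = 57.54°.
Band runs from +151.33° eastward to -151.13°, crossing the antimeridian.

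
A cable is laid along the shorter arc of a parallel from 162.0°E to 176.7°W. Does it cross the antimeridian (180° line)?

Naïve |-176.7 − 162.0| = 338.7° > 180°, so the shorter arc goes the other way round — across 180°.
Signed shortest Δλ = ((-176.7 − 162.0 + 180) mod 360) − 180 = 21.3°.
Going east by 21.3° from +162.0° passes through 180° before reaching -176.7°.

Yes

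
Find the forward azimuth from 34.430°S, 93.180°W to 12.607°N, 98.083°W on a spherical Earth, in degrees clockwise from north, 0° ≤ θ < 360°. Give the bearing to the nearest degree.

353°

Δλ = -98.083 − -93.180 = -4.903°.
θ = atan2( sin Δλ · cos φ₂ , cos φ₁ · sin φ₂ − sin φ₁ · cos φ₂ · cos Δλ )
  = atan2(-0.08341, 0.72977) = -6.520° → normalised to [0°, 360°): 353.480°.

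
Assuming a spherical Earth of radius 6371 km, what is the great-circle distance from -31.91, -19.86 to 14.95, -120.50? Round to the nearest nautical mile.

Δλ = -120.50 − -19.86 = -100.64°.
Δφ = 14.95 − -31.91 = 46.86°.
a = sin²(Δφ/2) + cos φ₁ · cos φ₂ · sin²(Δλ/2) = 0.643896.
c = 2·atan2(√a, √(1−a)) = 1.86272 rad → d = 6371·c ≈ 11867.37 km ≈ 6407.87 nmi.

6408 nmi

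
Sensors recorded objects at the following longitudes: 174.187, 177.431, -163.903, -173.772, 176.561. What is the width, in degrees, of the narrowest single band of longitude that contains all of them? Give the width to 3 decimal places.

Sort the longitudes: -173.772°, -163.903°, +174.187°, +176.561°, +177.431°.
Eastward gaps between consecutive values (wrapping around): 9.869°, 338.090°, 2.374°, 0.870°, 8.797°.
Largest gap = 338.090° ⇒ minimal covering band is its complement: 360° − 338.090° = 21.910°.
Band runs from +174.187° eastward to -163.903°, crossing the antimeridian.

21.910°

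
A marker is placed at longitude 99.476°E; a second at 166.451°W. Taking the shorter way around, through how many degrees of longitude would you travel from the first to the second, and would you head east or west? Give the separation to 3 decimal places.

Raw difference: -166.451 − 99.476 = -265.927°.
Normalise into (−180°, 180°]: -265.927° + 360° = 94.073°.
Positive ⇒ the second point lies to the east; separation 94.073°.

94.073° east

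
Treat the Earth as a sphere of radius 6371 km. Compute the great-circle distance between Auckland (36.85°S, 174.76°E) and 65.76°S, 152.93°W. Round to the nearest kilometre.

3832 km

Δλ = -152.93 − 174.76 = -327.69°; wrapped into (−180°, 180°]: 32.31°.
Δφ = -65.76 − -36.85 = -28.91°.
a = sin²(Δφ/2) + cos φ₁ · cos φ₂ · sin²(Δλ/2) = 0.087744.
c = 2·atan2(√a, √(1−a)) = 0.60146 rad → d = 6371·c ≈ 3831.87 km.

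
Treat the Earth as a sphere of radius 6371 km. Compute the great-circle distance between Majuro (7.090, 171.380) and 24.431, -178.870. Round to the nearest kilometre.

Δλ = -178.870 − 171.380 = -350.250°; wrapped into (−180°, 180°]: 9.750°.
Δφ = 24.431 − 7.090 = 17.341°.
a = sin²(Δφ/2) + cos φ₁ · cos φ₂ · sin²(Δλ/2) = 0.029251.
c = 2·atan2(√a, √(1−a)) = 0.34375 rad → d = 6371·c ≈ 2190.03 km.

2190 km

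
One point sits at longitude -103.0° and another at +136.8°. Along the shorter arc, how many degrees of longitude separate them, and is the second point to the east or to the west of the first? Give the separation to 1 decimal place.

120.2° west

Raw difference: 136.8 − -103.0 = 239.8°.
Normalise into (−180°, 180°]: 239.8° − 360° = -120.2°.
Negative ⇒ the second point lies to the west; separation 120.2°.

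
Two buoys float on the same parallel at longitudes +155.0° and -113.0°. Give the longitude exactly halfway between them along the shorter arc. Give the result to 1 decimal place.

-159.0°

Signed shortest Δλ from +155.0° to -113.0° is +92.0°.
Midpoint longitude = +155.0° + (+92.0°)/2 = +155.0° + 46.0° = +201.0°.
Normalise into (−180°, 180°]: -159.0°.
(The naïve average (+155.0 + -113.0)/2 = 21.0° is on the wrong side of the globe.)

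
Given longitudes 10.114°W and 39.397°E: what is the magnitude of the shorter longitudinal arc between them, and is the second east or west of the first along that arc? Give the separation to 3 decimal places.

49.511° east

Raw difference: 39.397 − -10.114 = 49.511°.
Normalise into (−180°, 180°]: 49.511° stays 49.511°.
Positive ⇒ the second point lies to the east; separation 49.511°.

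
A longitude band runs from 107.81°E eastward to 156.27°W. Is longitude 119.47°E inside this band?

Band width going east from +107.81° to -156.27°: ((-156.27 − 107.81) mod 360) = 95.92°.
Offset of +119.47° east of the west edge: ((119.47 − 107.81) mod 360) = 11.66°.
11.66° ≤ 95.92° ⇒ inside.

Yes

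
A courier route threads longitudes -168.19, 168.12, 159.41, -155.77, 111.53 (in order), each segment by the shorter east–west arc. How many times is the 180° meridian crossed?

Leg 1: -168.19° → +168.12°, shortest Δλ = -23.69° (west) — crosses 180°.
Leg 2: +168.12° → +159.41°, shortest Δλ = -8.71° (west) — does not cross 180°.
Leg 3: +159.41° → -155.77°, shortest Δλ = 44.82° (east) — crosses 180°.
Leg 4: -155.77° → +111.53°, shortest Δλ = -92.7° (west) — crosses 180°.
Total crossings: 3.

3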